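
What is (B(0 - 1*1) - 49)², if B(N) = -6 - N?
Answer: 2916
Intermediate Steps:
(B(0 - 1*1) - 49)² = ((-6 - (0 - 1*1)) - 49)² = ((-6 - (0 - 1)) - 49)² = ((-6 - 1*(-1)) - 49)² = ((-6 + 1) - 49)² = (-5 - 49)² = (-54)² = 2916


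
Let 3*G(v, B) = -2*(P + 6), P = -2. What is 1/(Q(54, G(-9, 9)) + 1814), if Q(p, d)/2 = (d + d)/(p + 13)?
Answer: 201/364582 ≈ 0.00055132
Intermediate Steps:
G(v, B) = -8/3 (G(v, B) = (-2*(-2 + 6))/3 = (-2*4)/3 = (⅓)*(-8) = -8/3)
Q(p, d) = 4*d/(13 + p) (Q(p, d) = 2*((d + d)/(p + 13)) = 2*((2*d)/(13 + p)) = 2*(2*d/(13 + p)) = 4*d/(13 + p))
1/(Q(54, G(-9, 9)) + 1814) = 1/(4*(-8/3)/(13 + 54) + 1814) = 1/(4*(-8/3)/67 + 1814) = 1/(4*(-8/3)*(1/67) + 1814) = 1/(-32/201 + 1814) = 1/(364582/201) = 201/364582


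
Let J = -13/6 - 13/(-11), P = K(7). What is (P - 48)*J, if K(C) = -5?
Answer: 3445/66 ≈ 52.197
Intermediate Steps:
P = -5
J = -65/66 (J = -13*⅙ - 13*(-1/11) = -13/6 + 13/11 = -65/66 ≈ -0.98485)
(P - 48)*J = (-5 - 48)*(-65/66) = -53*(-65/66) = 3445/66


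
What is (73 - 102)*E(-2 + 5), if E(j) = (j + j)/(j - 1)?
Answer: -87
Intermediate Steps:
E(j) = 2*j/(-1 + j) (E(j) = (2*j)/(-1 + j) = 2*j/(-1 + j))
(73 - 102)*E(-2 + 5) = (73 - 102)*(2*(-2 + 5)/(-1 + (-2 + 5))) = -58*3/(-1 + 3) = -58*3/2 = -29*3 = -87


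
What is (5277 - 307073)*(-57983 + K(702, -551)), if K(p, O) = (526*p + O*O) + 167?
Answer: -185615706452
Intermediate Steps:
K(p, O) = 167 + O**2 + 526*p (K(p, O) = (526*p + O**2) + 167 = (O**2 + 526*p) + 167 = 167 + O**2 + 526*p)
(5277 - 307073)*(-57983 + K(702, -551)) = (5277 - 307073)*(-57983 + (167 + (-551)**2 + 526*702)) = -301796*(-57983 + (167 + 303601 + 369252)) = -301796*(-57983 + 673020) = -301796*615037 = -185615706452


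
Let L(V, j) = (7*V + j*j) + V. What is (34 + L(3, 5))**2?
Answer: 6889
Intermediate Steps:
L(V, j) = j**2 + 8*V (L(V, j) = (7*V + j**2) + V = (j**2 + 7*V) + V = j**2 + 8*V)
(34 + L(3, 5))**2 = (34 + (5**2 + 8*3))**2 = (34 + (25 + 24))**2 = (34 + 49)**2 = 83**2 = 6889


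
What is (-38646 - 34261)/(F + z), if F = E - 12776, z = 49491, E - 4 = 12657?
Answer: -72907/49376 ≈ -1.4766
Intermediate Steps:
E = 12661 (E = 4 + 12657 = 12661)
F = -115 (F = 12661 - 12776 = -115)
(-38646 - 34261)/(F + z) = (-38646 - 34261)/(-115 + 49491) = -72907/49376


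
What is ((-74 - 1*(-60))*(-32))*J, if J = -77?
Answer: -34496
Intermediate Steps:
((-74 - 1*(-60))*(-32))*J = ((-74 - 1*(-60))*(-32))*(-77) = ((-74 + 60)*(-32))*(-77) = -14*(-32)*(-77) = 448*(-77) = -34496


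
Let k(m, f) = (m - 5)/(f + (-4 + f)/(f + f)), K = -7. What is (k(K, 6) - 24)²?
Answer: 921600/1369 ≈ 673.19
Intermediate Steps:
k(m, f) = (-5 + m)/(f + (-4 + f)/(2*f)) (k(m, f) = (-5 + m)/(f + (-4 + f)/((2*f))) = (-5 + m)/(f + (-4 + f)*(1/(2*f))) = (-5 + m)/(f + (-4 + f)/(2*f)))
(k(K, 6) - 24)² = (2*6*(-5 - 7)/(-4 + 6 + 2*6²) - 24)² = (2*6*(-12)/(-4 + 6 + 2*36) - 24)² = (2*6*(-12)/(-4 + 6 + 72) - 24)² = (2*6*(-12)/74 - 24)² = (2*6*(1/74)*(-12) - 24)² = (-72/37 - 24)² = (-960/37)² = 921600/1369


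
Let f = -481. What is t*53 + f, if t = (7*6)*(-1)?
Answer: -2707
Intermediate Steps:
t = -42 (t = 42*(-1) = -42)
t*53 + f = -42*53 - 481 = -2226 - 481 = -2707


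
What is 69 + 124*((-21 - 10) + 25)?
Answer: -675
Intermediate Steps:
69 + 124*((-21 - 10) + 25) = 69 + 124*(-31 + 25) = 69 + 124*(-6) = 69 - 744 = -675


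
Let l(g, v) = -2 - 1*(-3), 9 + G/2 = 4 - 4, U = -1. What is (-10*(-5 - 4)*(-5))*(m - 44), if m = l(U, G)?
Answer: 19350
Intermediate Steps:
G = -18 (G = -18 + 2*(4 - 4) = -18 + 2*0 = -18 + 0 = -18)
l(g, v) = 1 (l(g, v) = -2 + 3 = 1)
m = 1
(-10*(-5 - 4)*(-5))*(m - 44) = (-10*(-5 - 4)*(-5))*(1 - 44) = -(-90)*(-5)*(-43) = -10*45*(-43) = -450*(-43) = 19350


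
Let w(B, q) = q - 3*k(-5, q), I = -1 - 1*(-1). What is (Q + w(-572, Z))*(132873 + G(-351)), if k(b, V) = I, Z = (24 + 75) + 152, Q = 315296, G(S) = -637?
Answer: 41726673092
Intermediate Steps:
I = 0 (I = -1 + 1 = 0)
Z = 251 (Z = 99 + 152 = 251)
k(b, V) = 0
w(B, q) = q (w(B, q) = q - 3*0 = q + 0 = q)
(Q + w(-572, Z))*(132873 + G(-351)) = (315296 + 251)*(132873 - 637) = 315547*132236 = 41726673092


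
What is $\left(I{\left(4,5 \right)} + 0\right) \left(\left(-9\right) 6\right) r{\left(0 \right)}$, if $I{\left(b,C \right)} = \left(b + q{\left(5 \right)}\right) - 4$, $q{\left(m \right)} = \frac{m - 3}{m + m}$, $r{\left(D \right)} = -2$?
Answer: $\frac{108}{5} \approx 21.6$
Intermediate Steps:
$q{\left(m \right)} = \frac{-3 + m}{2 m}$
$I{\left(b,C \right)} = - \frac{19}{5} + b$ ($I{\left(b,C \right)} = \left(b + \frac{-3 + 5}{2 \cdot 5}\right) - 4 = \left(b + \frac{1}{2} \cdot \frac{1}{5} \cdot 2\right) - 4 = \left(b + \frac{1}{5}\right) - 4 = \left(\frac{1}{5} + b\right) - 4 = - \frac{19}{5} + b$)
$\left(I{\left(4,5 \right)} + 0\right) \left(\left(-9\right) 6\right) r{\left(0 \right)} = \left(\left(- \frac{19}{5} + 4\right) + 0\right) \left(\left(-9\right) 6\right) \left(-2\right) = \left(\frac{1}{5} + 0\right) \left(-54\right) \left(-2\right) = \frac{1}{5} \left(-54\right) \left(-2\right) = \left(- \frac{54}{5}\right) \left(-2\right) = \frac{108}{5}$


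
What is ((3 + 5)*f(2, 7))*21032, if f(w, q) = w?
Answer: 336512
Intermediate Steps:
((3 + 5)*f(2, 7))*21032 = ((3 + 5)*2)*21032 = (8*2)*21032 = 16*21032 = 336512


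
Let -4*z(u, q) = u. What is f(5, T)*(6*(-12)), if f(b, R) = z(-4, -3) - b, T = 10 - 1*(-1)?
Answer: 288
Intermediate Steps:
z(u, q) = -u/4
T = 11 (T = 10 + 1 = 11)
f(b, R) = 1 - b (f(b, R) = -¼*(-4) - b = 1 - b)
f(5, T)*(6*(-12)) = (1 - 1*5)*(6*(-12)) = (1 - 5)*(-72) = -4*(-72) = 288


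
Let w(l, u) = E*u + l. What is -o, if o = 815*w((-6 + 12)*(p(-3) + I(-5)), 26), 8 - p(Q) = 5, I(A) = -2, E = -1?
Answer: 16300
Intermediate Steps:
p(Q) = 3 (p(Q) = 8 - 1*5 = 8 - 5 = 3)
w(l, u) = l - u (w(l, u) = -u + l = l - u)
o = -16300 (o = 815*((-6 + 12)*(3 - 2) - 1*26) = 815*(6*1 - 26) = 815*(6 - 26) = 815*(-20) = -16300)
-o = -1*(-16300) = 16300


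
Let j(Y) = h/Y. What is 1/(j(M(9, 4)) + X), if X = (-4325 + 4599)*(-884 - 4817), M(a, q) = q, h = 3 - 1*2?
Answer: -4/6248295 ≈ -6.4017e-7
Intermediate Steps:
h = 1 (h = 3 - 2 = 1)
j(Y) = 1/Y
X = -1562074 (X = 274*(-5701) = -1562074)
1/(j(M(9, 4)) + X) = 1/(1/4 - 1562074) = 1/(-6248295/4) = -4/6248295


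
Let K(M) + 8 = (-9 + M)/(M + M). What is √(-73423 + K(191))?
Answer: I*√2678818930/191 ≈ 270.98*I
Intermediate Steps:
K(M) = -8 + (-9 + M)/(2*M) (K(M) = -8 + (-9 + M)/(M + M) = -8 + (-9 + M)/((2*M)) = -8 + (-9 + M)*(1/(2*M)) = -8 + (-9 + M)/(2*M))
√(-73423 + K(191)) = √(-73423 + (3/2)*(-3 - 5*191)/191) = √(-73423 + (3/2)*(1/191)*(-3 - 955)) = √(-73423 + (3/2)*(1/191)*(-958)) = √(-73423 - 1437/191) = √(-14025230/191) = I*√2678818930/191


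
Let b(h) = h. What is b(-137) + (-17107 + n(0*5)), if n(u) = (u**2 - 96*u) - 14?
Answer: -17258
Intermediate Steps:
n(u) = -14 + u**2 - 96*u
b(-137) + (-17107 + n(0*5)) = -137 + (-17107 + (-14 + (0*5)**2 - 0*5)) = -137 + (-17107 + (-14 + 0**2 - 96*0)) = -137 + (-17107 + (-14 + 0 + 0)) = -137 + (-17107 - 14) = -137 - 17121 = -17258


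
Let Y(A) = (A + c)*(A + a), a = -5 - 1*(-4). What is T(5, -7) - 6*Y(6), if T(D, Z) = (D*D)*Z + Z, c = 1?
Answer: -392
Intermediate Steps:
a = -1 (a = -5 + 4 = -1)
T(D, Z) = Z + Z*D**2 (T(D, Z) = D**2*Z + Z = Z*D**2 + Z = Z + Z*D**2)
Y(A) = (1 + A)*(-1 + A) (Y(A) = (A + 1)*(A - 1) = (1 + A)*(-1 + A))
T(5, -7) - 6*Y(6) = -7*(1 + 5**2) - 6*(-1 + 6**2) = -7*(1 + 25) - 6*(-1 + 36) = -7*26 - 6*35 = -182 - 210 = -392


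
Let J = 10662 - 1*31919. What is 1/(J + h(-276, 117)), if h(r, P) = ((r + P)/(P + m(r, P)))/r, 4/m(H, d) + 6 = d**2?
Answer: -147284180/3130819089061 ≈ -4.7043e-5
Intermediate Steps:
m(H, d) = 4/(-6 + d**2)
h(r, P) = (P + r)/(r*(P + 4/(-6 + P**2))) (h(r, P) = ((r + P)/(P + 4/(-6 + P**2)))/r = ((P + r)/(P + 4/(-6 + P**2)))/r = (P + r)/(r*(P + 4/(-6 + P**2))))
J = -21257 (J = 10662 - 31919 = -21257)
1/(J + h(-276, 117)) = 1/(-21257 + (-6 + 117**2)*(117 - 276)/((-276)*(4 + 117*(-6 + 117**2)))) = 1/(-21257 - 1/276*(-6 + 13689)*(-159)/(4 + 117*(-6 + 13689))) = 1/(-21257 - 1/276*13683*(-159)/(4 + 117*13683)) = 1/(-21257 - 1/276*13683*(-159)/(4 + 1600911)) = 1/(-21257 - 1/276*13683*(-159)/1600915) = 1/(-21257 - 1/276*1/1600915*13683*(-159)) = 1/(-21257 + 725199/147284180) = 1/(-3130819089061/147284180) = -147284180/3130819089061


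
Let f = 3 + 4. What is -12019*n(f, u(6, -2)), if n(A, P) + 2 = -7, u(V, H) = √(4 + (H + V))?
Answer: 108171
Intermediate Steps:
f = 7
u(V, H) = √(4 + H + V)
n(A, P) = -9 (n(A, P) = -2 - 7 = -9)
-12019*n(f, u(6, -2)) = -12019*(-9) = 108171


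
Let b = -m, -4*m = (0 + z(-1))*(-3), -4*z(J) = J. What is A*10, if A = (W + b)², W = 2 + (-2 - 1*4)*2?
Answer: 132845/128 ≈ 1037.9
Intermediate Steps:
z(J) = -J/4
m = 3/16 (m = -(0 - ¼*(-1))*(-3)/4 = -(0 + ¼)*(-3)/4 = -(-3)/16 = -¼*(-¾) = 3/16 ≈ 0.18750)
b = -3/16 (b = -1*3/16 = -3/16 ≈ -0.18750)
W = -10 (W = 2 + (-2 - 4)*2 = 2 - 6*2 = 2 - 12 = -10)
A = 26569/256 (A = (-10 - 3/16)² = (-163/16)² = 26569/256 ≈ 103.79)
A*10 = (26569/256)*10 = 132845/128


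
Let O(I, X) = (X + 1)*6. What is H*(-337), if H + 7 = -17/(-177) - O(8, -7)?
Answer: -1735550/177 ≈ -9805.4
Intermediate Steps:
O(I, X) = 6 + 6*X (O(I, X) = (1 + X)*6 = 6 + 6*X)
H = 5150/177 (H = -7 + (-17/(-177) - (6 + 6*(-7))) = -7 + (-17*(-1/177) - (6 - 42)) = -7 + (17/177 - 1*(-36)) = -7 + (17/177 + 36) = -7 + 6389/177 = 5150/177 ≈ 29.096)
H*(-337) = (5150/177)*(-337) = -1735550/177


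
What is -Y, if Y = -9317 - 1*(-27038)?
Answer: -17721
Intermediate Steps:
Y = 17721 (Y = -9317 + 27038 = 17721)
-Y = -1*17721 = -17721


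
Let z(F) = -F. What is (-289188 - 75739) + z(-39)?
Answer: -364888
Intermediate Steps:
(-289188 - 75739) + z(-39) = (-289188 - 75739) - 1*(-39) = -364927 + 39 = -364888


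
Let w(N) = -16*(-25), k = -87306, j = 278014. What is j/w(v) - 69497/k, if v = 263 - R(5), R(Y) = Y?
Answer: 6075022271/8730600 ≈ 695.83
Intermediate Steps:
v = 258 (v = 263 - 1*5 = 263 - 5 = 258)
w(N) = 400
j/w(v) - 69497/k = 278014/400 - 69497/(-87306) = 278014*(1/400) - 69497*(-1/87306) = 139007/200 + 69497/87306 = 6075022271/8730600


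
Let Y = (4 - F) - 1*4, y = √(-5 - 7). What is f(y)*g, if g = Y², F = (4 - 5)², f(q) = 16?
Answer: 16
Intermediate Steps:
y = 2*I*√3 (y = √(-12) = 2*I*√3 ≈ 3.4641*I)
F = 1 (F = (-1)² = 1)
Y = -1 (Y = (4 - 1*1) - 1*4 = (4 - 1) - 4 = 3 - 4 = -1)
g = 1 (g = (-1)² = 1)
f(y)*g = 16*1 = 16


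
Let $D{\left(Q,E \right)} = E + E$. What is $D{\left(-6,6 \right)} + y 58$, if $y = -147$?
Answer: $-8514$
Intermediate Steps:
$D{\left(Q,E \right)} = 2 E$
$D{\left(-6,6 \right)} + y 58 = 2 \cdot 6 - 8526 = 12 - 8526 = -8514$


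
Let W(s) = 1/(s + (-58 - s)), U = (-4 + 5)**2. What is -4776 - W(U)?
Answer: -277007/58 ≈ -4776.0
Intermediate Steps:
U = 1 (U = 1**2 = 1)
W(s) = -1/58 (W(s) = 1/(-58) = -1/58)
-4776 - W(U) = -4776 - 1*(-1/58) = -4776 + 1/58 = -277007/58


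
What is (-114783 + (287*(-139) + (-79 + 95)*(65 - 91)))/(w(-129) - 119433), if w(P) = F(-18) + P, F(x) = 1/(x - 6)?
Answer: 531744/409927 ≈ 1.2972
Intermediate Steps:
F(x) = 1/(-6 + x)
w(P) = -1/24 + P (w(P) = 1/(-6 - 18) + P = 1/(-24) + P = -1/24 + P)
(-114783 + (287*(-139) + (-79 + 95)*(65 - 91)))/(w(-129) - 119433) = (-114783 + (287*(-139) + (-79 + 95)*(65 - 91)))/((-1/24 - 129) - 119433) = (-114783 + (-39893 + 16*(-26)))/(-3097/24 - 119433) = (-114783 + (-39893 - 416))/(-2869489/24) = (-114783 - 40309)*(-24/2869489) = -155092*(-24/2869489) = 531744/409927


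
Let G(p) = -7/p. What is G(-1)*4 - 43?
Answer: -15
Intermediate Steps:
G(-1)*4 - 43 = -7/(-1)*4 - 43 = -7*(-1)*4 - 43 = 7*4 - 43 = 28 - 43 = -15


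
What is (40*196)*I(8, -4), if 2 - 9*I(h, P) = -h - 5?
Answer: 39200/3 ≈ 13067.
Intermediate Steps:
I(h, P) = 7/9 + h/9 (I(h, P) = 2/9 - (-h - 5)/9 = 2/9 - (-5 - h)/9 = 2/9 + (5/9 + h/9) = 7/9 + h/9)
(40*196)*I(8, -4) = (40*196)*(7/9 + (1/9)*8) = 7840*(7/9 + 8/9) = 7840*(5/3) = 39200/3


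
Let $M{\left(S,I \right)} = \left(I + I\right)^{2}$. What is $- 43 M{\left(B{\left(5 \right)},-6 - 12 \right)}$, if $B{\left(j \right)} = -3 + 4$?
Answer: $-55728$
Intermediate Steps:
$B{\left(j \right)} = 1$
$M{\left(S,I \right)} = 4 I^{2}$ ($M{\left(S,I \right)} = \left(2 I\right)^{2} = 4 I^{2}$)
$- 43 M{\left(B{\left(5 \right)},-6 - 12 \right)} = - 43 \cdot 4 \left(-6 - 12\right)^{2} = - 43 \cdot 4 \left(-18\right)^{2} = - 43 \cdot 4 \cdot 324 = \left(-43\right) 1296 = -55728$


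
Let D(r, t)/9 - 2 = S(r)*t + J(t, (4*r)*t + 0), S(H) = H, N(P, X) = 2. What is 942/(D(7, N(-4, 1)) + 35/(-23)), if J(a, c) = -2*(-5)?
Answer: 21666/5347 ≈ 4.0520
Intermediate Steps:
J(a, c) = 10
D(r, t) = 108 + 9*r*t (D(r, t) = 18 + 9*(r*t + 10) = 18 + 9*(10 + r*t) = 18 + (90 + 9*r*t) = 108 + 9*r*t)
942/(D(7, N(-4, 1)) + 35/(-23)) = 942/((108 + 9*7*2) + 35/(-23)) = 942/((108 + 126) + 35*(-1/23)) = 942/(234 - 35/23) = 942/(5347/23) = 942*(23/5347) = 21666/5347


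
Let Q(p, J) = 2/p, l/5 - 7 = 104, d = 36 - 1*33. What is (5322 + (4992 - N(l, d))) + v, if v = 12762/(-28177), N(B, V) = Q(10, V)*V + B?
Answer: 1374748374/140885 ≈ 9758.0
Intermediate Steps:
d = 3 (d = 36 - 33 = 3)
l = 555 (l = 35 + 5*104 = 35 + 520 = 555)
N(B, V) = B + V/5 (N(B, V) = (2/10)*V + B = (2*(1/10))*V + B = V/5 + B = B + V/5)
v = -12762/28177 (v = 12762*(-1/28177) = -12762/28177 ≈ -0.45292)
(5322 + (4992 - N(l, d))) + v = (5322 + (4992 - (555 + (1/5)*3))) - 12762/28177 = (5322 + (4992 - (555 + 3/5))) - 12762/28177 = (5322 + (4992 - 1*2778/5)) - 12762/28177 = (5322 + (4992 - 2778/5)) - 12762/28177 = (5322 + 22182/5) - 12762/28177 = 48792/5 - 12762/28177 = 1374748374/140885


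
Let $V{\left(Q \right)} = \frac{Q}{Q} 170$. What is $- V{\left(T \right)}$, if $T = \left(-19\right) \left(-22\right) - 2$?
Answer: $-170$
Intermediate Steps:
$T = 416$ ($T = 418 - 2 = 416$)
$V{\left(Q \right)} = 170$ ($V{\left(Q \right)} = 1 \cdot 170 = 170$)
$- V{\left(T \right)} = \left(-1\right) 170 = -170$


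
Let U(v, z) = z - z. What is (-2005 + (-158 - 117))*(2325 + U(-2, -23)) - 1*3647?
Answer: -5304647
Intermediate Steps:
U(v, z) = 0
(-2005 + (-158 - 117))*(2325 + U(-2, -23)) - 1*3647 = (-2005 + (-158 - 117))*(2325 + 0) - 1*3647 = (-2005 - 275)*2325 - 3647 = -2280*2325 - 3647 = -5301000 - 3647 = -5304647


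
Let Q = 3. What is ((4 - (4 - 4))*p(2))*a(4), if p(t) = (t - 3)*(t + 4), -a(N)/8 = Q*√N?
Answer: 1152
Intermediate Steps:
a(N) = -24*√N
p(t) = (-3 + t)*(4 + t)
((4 - (4 - 4))*p(2))*a(4) = ((4 - (4 - 4))*(-12 + 2 + 2²))*(-24*√4) = ((4 - 1*0)*(-12 + 2 + 4))*(-24*2) = ((4 + 0)*(-6))*(-48) = (4*(-6))*(-48) = -24*(-48) = 1152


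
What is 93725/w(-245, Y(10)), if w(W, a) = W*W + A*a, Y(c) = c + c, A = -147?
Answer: 18745/11417 ≈ 1.6418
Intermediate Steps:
Y(c) = 2*c
w(W, a) = W² - 147*a (w(W, a) = W*W - 147*a = W² - 147*a)
93725/w(-245, Y(10)) = 93725/((-245)² - 294*10) = 93725/(60025 - 147*20) = 93725/(60025 - 2940) = 93725/57085 = 93725*(1/57085) = 18745/11417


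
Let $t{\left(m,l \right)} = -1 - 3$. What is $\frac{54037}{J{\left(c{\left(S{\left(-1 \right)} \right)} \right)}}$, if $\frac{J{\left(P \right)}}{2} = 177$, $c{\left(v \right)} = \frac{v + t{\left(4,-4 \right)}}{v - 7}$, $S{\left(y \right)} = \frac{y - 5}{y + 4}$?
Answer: $\frac{54037}{354} \approx 152.65$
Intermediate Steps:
$t{\left(m,l \right)} = -4$
$S{\left(y \right)} = \frac{-5 + y}{4 + y}$
$c{\left(v \right)} = \frac{-4 + v}{-7 + v}$ ($c{\left(v \right)} = \frac{v - 4}{v - 7} = \frac{-4 + v}{-7 + v}$)
$J{\left(P \right)} = 354$ ($J{\left(P \right)} = 2 \cdot 177 = 354$)
$\frac{54037}{J{\left(c{\left(S{\left(-1 \right)} \right)} \right)}} = \frac{54037}{354}$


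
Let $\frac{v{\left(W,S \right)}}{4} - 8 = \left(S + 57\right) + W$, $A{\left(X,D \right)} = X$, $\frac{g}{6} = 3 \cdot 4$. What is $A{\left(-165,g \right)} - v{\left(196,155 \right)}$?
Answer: $-1829$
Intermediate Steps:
$g = 72$ ($g = 6 \cdot 3 \cdot 4 = 6 \cdot 12 = 72$)
$v{\left(W,S \right)} = 260 + 4 S + 4 W$ ($v{\left(W,S \right)} = 32 + 4 \left(\left(S + 57\right) + W\right) = 32 + 4 \left(\left(57 + S\right) + W\right) = 32 + 4 \left(57 + S + W\right) = 32 + \left(228 + 4 S + 4 W\right) = 260 + 4 S + 4 W$)
$A{\left(-165,g \right)} - v{\left(196,155 \right)} = -165 - \left(260 + 4 \cdot 155 + 4 \cdot 196\right) = -165 - \left(260 + 620 + 784\right) = -165 - 1664 = -1829$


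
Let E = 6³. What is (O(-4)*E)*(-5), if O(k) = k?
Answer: 4320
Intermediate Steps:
E = 216
(O(-4)*E)*(-5) = -4*216*(-5) = -864*(-5) = 4320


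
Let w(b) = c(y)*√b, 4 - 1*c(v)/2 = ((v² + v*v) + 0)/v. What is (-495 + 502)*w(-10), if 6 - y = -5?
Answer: -252*I*√10 ≈ -796.89*I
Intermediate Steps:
y = 11 (y = 6 - 1*(-5) = 6 + 5 = 11)
c(v) = 8 - 4*v (c(v) = 8 - 2*((v² + v*v) + 0)/v = 8 - 2*((v² + v²) + 0)/v = 8 - 2*(2*v² + 0)/v = 8 - 2*2*v²/v = 8 - 4*v)
w(b) = -36*√b (w(b) = (8 - 4*11)*√b = (8 - 44)*√b = -36*√b)
(-495 + 502)*w(-10) = (-495 + 502)*(-36*I*√10) = 7*(-36*I*√10) = -252*I*√10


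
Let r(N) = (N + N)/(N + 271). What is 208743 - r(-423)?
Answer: 15864045/76 ≈ 2.0874e+5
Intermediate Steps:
r(N) = 2*N/(271 + N) (r(N) = (2*N)/(271 + N) = 2*N/(271 + N))
208743 - r(-423) = 208743 - 2*(-423)/(271 - 423) = 208743 - 2*(-423)/(-152) = 208743 - 2*(-423)*(-1)/152 = 208743 - 1*423/76 = 208743 - 423/76 = 15864045/76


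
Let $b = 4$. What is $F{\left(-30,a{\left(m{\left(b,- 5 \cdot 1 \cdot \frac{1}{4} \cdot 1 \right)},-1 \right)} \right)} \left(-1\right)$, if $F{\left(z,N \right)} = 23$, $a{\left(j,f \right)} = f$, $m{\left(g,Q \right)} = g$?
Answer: $-23$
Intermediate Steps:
$F{\left(-30,a{\left(m{\left(b,- 5 \cdot 1 \cdot \frac{1}{4} \cdot 1 \right)},-1 \right)} \right)} \left(-1\right) = 23 \left(-1\right) = -23$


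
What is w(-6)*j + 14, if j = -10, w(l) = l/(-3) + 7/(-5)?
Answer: 8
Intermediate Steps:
w(l) = -7/5 - l/3 (w(l) = l*(-1/3) + 7*(-1/5) = -l/3 - 7/5 = -7/5 - l/3)
w(-6)*j + 14 = (-7/5 - 1/3*(-6))*(-10) + 14 = (-7/5 + 2)*(-10) + 14 = (3/5)*(-10) + 14 = -6 + 14 = 8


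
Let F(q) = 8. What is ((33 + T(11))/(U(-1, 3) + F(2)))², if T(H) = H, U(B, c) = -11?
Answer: 1936/9 ≈ 215.11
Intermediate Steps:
((33 + T(11))/(U(-1, 3) + F(2)))² = ((33 + 11)/(-11 + 8))² = (44/(-3))² = (44*(-⅓))² = (-44/3)² = 1936/9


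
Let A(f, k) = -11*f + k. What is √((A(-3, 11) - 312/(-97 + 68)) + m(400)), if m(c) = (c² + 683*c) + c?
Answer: 6*√10130657/29 ≈ 658.52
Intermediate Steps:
A(f, k) = k - 11*f
m(c) = c² + 684*c
√((A(-3, 11) - 312/(-97 + 68)) + m(400)) = √(((11 - 11*(-3)) - 312/(-97 + 68)) + 400*(684 + 400)) = √(((11 + 33) - 312/(-29)) + 400*1084) = √((44 - 1/29*(-312)) + 433600) = √((44 + 312/29) + 433600) = √(1588/29 + 433600) = √(12575988/29) = 6*√10130657/29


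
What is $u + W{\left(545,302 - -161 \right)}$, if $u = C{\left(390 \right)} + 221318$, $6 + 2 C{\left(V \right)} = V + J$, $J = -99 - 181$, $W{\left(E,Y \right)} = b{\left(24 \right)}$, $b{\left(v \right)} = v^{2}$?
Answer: $221946$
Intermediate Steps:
$W{\left(E,Y \right)} = 576$ ($W{\left(E,Y \right)} = 24^{2} = 576$)
$J = -280$
$C{\left(V \right)} = -143 + \frac{V}{2}$ ($C{\left(V \right)} = -3 + \frac{V - 280}{2} = -3 + \frac{-280 + V}{2} = -3 + \left(-140 + \frac{V}{2}\right) = -143 + \frac{V}{2}$)
$u = 221370$ ($u = \left(-143 + \frac{1}{2} \cdot 390\right) + 221318 = \left(-143 + 195\right) + 221318 = 52 + 221318 = 221370$)
$u + W{\left(545,302 - -161 \right)} = 221370 + 576 = 221946$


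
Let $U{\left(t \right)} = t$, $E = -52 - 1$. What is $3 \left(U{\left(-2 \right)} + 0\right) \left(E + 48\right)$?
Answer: $30$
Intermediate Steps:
$E = -53$ ($E = -52 - 1 = -53$)
$3 \left(U{\left(-2 \right)} + 0\right) \left(E + 48\right) = 3 \left(-2 + 0\right) \left(-53 + 48\right) = 3 \left(-2\right) \left(-5\right) = \left(-6\right) \left(-5\right) = 30$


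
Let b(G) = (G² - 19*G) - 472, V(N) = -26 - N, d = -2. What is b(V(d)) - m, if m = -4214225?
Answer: 4214785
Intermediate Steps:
b(G) = -472 + G² - 19*G
b(V(d)) - m = (-472 + (-26 - 1*(-2))² - 19*(-26 - 1*(-2))) - 1*(-4214225) = (-472 + (-26 + 2)² - 19*(-26 + 2)) + 4214225 = (-472 + (-24)² - 19*(-24)) + 4214225 = (-472 + 576 + 456) + 4214225 = 560 + 4214225 = 4214785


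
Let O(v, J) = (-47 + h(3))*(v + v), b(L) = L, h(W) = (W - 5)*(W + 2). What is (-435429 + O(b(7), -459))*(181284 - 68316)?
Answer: -49279691736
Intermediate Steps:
h(W) = (-5 + W)*(2 + W)
O(v, J) = -114*v (O(v, J) = (-47 + (-10 + 3² - 3*3))*(v + v) = (-47 + (-10 + 9 - 9))*(2*v) = (-47 - 10)*(2*v) = -114*v)
(-435429 + O(b(7), -459))*(181284 - 68316) = (-435429 - 114*7)*(181284 - 68316) = (-435429 - 798)*112968 = -436227*112968 = -49279691736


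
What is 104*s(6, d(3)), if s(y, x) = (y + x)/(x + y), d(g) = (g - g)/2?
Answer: 104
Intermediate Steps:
d(g) = 0 (d(g) = 0*(1/2) = 0)
s(y, x) = 1 (s(y, x) = (x + y)/(x + y) = 1)
104*s(6, d(3)) = 104*1 = 104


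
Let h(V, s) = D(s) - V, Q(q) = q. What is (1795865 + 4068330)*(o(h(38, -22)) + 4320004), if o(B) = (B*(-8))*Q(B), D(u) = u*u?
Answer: 16001488155820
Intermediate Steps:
D(u) = u²
h(V, s) = s² - V
o(B) = -8*B² (o(B) = (B*(-8))*B = (-8*B)*B = -8*B²)
(1795865 + 4068330)*(o(h(38, -22)) + 4320004) = (1795865 + 4068330)*(-8*((-22)² - 1*38)² + 4320004) = 5864195*(-8*(484 - 38)² + 4320004) = 5864195*(-8*446² + 4320004) = 5864195*(-8*198916 + 4320004) = 5864195*(-1591328 + 4320004) = 5864195*2728676 = 16001488155820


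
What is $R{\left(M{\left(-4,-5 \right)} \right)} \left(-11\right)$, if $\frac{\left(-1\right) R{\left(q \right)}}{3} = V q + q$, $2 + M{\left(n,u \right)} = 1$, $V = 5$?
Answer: $-198$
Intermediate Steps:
$M{\left(n,u \right)} = -1$ ($M{\left(n,u \right)} = -2 + 1 = -1$)
$R{\left(q \right)} = - 18 q$ ($R{\left(q \right)} = - 3 \left(5 q + q\right) = - 3 \cdot 6 q = - 18 q$)
$R{\left(M{\left(-4,-5 \right)} \right)} \left(-11\right) = \left(-18\right) \left(-1\right) \left(-11\right) = 18 \left(-11\right) = -198$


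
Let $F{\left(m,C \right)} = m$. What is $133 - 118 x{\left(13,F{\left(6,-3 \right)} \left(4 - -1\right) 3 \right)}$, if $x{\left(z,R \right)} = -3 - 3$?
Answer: $841$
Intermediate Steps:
$x{\left(z,R \right)} = -6$ ($x{\left(z,R \right)} = -3 - 3 = -6$)
$133 - 118 x{\left(13,F{\left(6,-3 \right)} \left(4 - -1\right) 3 \right)} = 133 - -708 = 133 + 708 = 841$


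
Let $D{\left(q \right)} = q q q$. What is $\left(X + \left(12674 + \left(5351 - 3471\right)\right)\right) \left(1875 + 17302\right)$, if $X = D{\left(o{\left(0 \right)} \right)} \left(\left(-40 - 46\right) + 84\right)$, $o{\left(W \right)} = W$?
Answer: $279102058$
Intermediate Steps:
$D{\left(q \right)} = q^{3}$ ($D{\left(q \right)} = q^{2} q = q^{3}$)
$X = 0$ ($X = 0^{3} \left(\left(-40 - 46\right) + 84\right) = 0 \left(-86 + 84\right) = 0 \left(-2\right) = 0$)
$\left(X + \left(12674 + \left(5351 - 3471\right)\right)\right) \left(1875 + 17302\right) = \left(0 + \left(12674 + \left(5351 - 3471\right)\right)\right) \left(1875 + 17302\right) = \left(0 + \left(12674 + \left(5351 - 3471\right)\right)\right) 19177 = \left(0 + \left(12674 + 1880\right)\right) 19177 = \left(0 + 14554\right) 19177 = 14554 \cdot 19177 = 279102058$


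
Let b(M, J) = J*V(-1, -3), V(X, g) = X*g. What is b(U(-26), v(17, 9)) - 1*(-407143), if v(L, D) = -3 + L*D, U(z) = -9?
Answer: 407593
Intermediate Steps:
v(L, D) = -3 + D*L
b(M, J) = 3*J (b(M, J) = J*(-1*(-3)) = J*3 = 3*J)
b(U(-26), v(17, 9)) - 1*(-407143) = 3*(-3 + 9*17) - 1*(-407143) = 3*(-3 + 153) + 407143 = 3*150 + 407143 = 450 + 407143 = 407593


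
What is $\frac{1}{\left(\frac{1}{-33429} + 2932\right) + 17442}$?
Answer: $\frac{33429}{681082445} \approx 4.9082 \cdot 10^{-5}$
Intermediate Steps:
$\frac{1}{\left(\frac{1}{-33429} + 2932\right) + 17442} = \frac{1}{\left(- \frac{1}{33429} + 2932\right) + 17442} = \frac{1}{\frac{98013827}{33429} + 17442} = \frac{1}{\frac{681082445}{33429}} = \frac{33429}{681082445}$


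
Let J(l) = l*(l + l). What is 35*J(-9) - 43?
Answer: 5627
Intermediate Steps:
J(l) = 2*l² (J(l) = l*(2*l) = 2*l²)
35*J(-9) - 43 = 35*(2*(-9)²) - 43 = 35*(2*81) - 43 = 35*162 - 43 = 5670 - 43 = 5627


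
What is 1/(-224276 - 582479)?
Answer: -1/806755 ≈ -1.2395e-6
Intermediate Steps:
1/(-224276 - 582479) = 1/(-806755) = -1/806755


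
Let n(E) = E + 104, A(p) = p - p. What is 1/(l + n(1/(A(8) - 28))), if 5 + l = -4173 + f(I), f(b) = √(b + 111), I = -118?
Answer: -3194044/13012654817 - 784*I*√7/13012654817 ≈ -0.00024546 - 1.594e-7*I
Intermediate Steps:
A(p) = 0
f(b) = √(111 + b)
n(E) = 104 + E
l = -4178 + I*√7 (l = -5 + (-4173 + √(111 - 118)) = -5 + (-4173 + √(-7)) = -5 + (-4173 + I*√7) = -4178 + I*√7 ≈ -4178.0 + 2.6458*I)
1/(l + n(1/(A(8) - 28))) = 1/((-4178 + I*√7) + (104 + 1/(0 - 28))) = 1/((-4178 + I*√7) + (104 + 1/(-28))) = 1/((-4178 + I*√7) + (104 - 1/28)) = 1/((-4178 + I*√7) + 2911/28) = 1/(-114073/28 + I*√7)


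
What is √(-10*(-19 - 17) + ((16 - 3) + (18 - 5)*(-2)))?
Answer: √347 ≈ 18.628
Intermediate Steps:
√(-10*(-19 - 17) + ((16 - 3) + (18 - 5)*(-2))) = √(-10*(-36) + (13 + 13*(-2))) = √(360 + (13 - 26)) = √(360 - 13) = √347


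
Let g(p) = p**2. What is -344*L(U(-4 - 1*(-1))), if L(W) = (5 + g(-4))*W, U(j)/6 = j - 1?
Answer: 173376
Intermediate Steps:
U(j) = -6 + 6*j (U(j) = 6*(j - 1) = 6*(-1 + j) = -6 + 6*j)
L(W) = 21*W (L(W) = (5 + (-4)**2)*W = (5 + 16)*W = 21*W)
-344*L(U(-4 - 1*(-1))) = -7224*(-6 + 6*(-4 - 1*(-1))) = -7224*(-6 + 6*(-4 + 1)) = -7224*(-6 + 6*(-3)) = -7224*(-6 - 18) = -7224*(-24) = -344*(-504) = 173376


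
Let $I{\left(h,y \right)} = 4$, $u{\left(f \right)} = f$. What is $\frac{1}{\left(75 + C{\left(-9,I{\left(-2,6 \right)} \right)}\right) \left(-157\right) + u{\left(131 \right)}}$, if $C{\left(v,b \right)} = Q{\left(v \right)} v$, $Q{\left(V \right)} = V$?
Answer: $- \frac{1}{24361} \approx -4.1049 \cdot 10^{-5}$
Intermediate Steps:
$C{\left(v,b \right)} = v^{2}$ ($C{\left(v,b \right)} = v v = v^{2}$)
$\frac{1}{\left(75 + C{\left(-9,I{\left(-2,6 \right)} \right)}\right) \left(-157\right) + u{\left(131 \right)}} = \frac{1}{\left(75 + \left(-9\right)^{2}\right) \left(-157\right) + 131} = \frac{1}{\left(75 + 81\right) \left(-157\right) + 131} = \frac{1}{156 \left(-157\right) + 131} = \frac{1}{-24492 + 131} = \frac{1}{-24361} = - \frac{1}{24361}$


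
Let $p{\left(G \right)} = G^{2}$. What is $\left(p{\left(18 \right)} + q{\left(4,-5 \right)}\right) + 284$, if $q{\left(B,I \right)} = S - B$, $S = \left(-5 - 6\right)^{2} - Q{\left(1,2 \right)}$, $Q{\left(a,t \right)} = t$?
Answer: $723$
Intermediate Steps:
$S = 119$ ($S = \left(-5 - 6\right)^{2} - 2 = \left(-11\right)^{2} - 2 = 121 - 2 = 119$)
$q{\left(B,I \right)} = 119 - B$
$\left(p{\left(18 \right)} + q{\left(4,-5 \right)}\right) + 284 = \left(18^{2} + \left(119 - 4\right)\right) + 284 = \left(324 + \left(119 - 4\right)\right) + 284 = \left(324 + 115\right) + 284 = 439 + 284 = 723$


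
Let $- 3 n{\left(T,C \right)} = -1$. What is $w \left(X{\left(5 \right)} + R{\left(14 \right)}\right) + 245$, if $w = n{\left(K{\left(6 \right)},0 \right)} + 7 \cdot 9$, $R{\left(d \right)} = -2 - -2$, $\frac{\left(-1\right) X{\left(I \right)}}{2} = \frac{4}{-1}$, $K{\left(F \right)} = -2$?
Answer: $\frac{2255}{3} \approx 751.67$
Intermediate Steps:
$n{\left(T,C \right)} = \frac{1}{3}$ ($n{\left(T,C \right)} = \left(- \frac{1}{3}\right) \left(-1\right) = \frac{1}{3}$)
$X{\left(I \right)} = 8$ ($X{\left(I \right)} = - 2 \frac{4}{-1} = - 2 \cdot 4 \left(-1\right) = \left(-2\right) \left(-4\right) = 8$)
$R{\left(d \right)} = 0$ ($R{\left(d \right)} = -2 + 2 = 0$)
$w = \frac{190}{3}$ ($w = \frac{1}{3} + 7 \cdot 9 = \frac{1}{3} + 63 = \frac{190}{3} \approx 63.333$)
$w \left(X{\left(5 \right)} + R{\left(14 \right)}\right) + 245 = \frac{190 \left(8 + 0\right)}{3} + 245 = \frac{190}{3} \cdot 8 + 245 = \frac{1520}{3} + 245 = \frac{2255}{3}$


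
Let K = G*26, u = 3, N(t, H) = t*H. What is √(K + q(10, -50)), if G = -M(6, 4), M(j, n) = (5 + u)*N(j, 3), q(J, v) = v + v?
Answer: 62*I ≈ 62.0*I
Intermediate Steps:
N(t, H) = H*t
q(J, v) = 2*v
M(j, n) = 24*j (M(j, n) = (5 + 3)*(3*j) = 8*(3*j) = 24*j)
G = -144 (G = -24*6 = -1*144 = -144)
K = -3744 (K = -144*26 = -3744)
√(K + q(10, -50)) = √(-3744 + 2*(-50)) = √(-3744 - 100) = √(-3844) = 62*I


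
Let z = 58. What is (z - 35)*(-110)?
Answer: -2530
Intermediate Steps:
(z - 35)*(-110) = (58 - 35)*(-110) = 23*(-110) = -2530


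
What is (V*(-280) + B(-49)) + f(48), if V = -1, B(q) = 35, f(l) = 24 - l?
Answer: 291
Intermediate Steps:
(V*(-280) + B(-49)) + f(48) = (-1*(-280) + 35) + (24 - 1*48) = (280 + 35) + (24 - 48) = 315 - 24 = 291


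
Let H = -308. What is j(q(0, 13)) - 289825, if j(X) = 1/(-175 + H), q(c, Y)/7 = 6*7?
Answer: -139985476/483 ≈ -2.8983e+5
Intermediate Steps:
q(c, Y) = 294 (q(c, Y) = 7*(6*7) = 7*42 = 294)
j(X) = -1/483 (j(X) = 1/(-175 - 308) = 1/(-483) = -1/483)
j(q(0, 13)) - 289825 = -1/483 - 289825 = -139985476/483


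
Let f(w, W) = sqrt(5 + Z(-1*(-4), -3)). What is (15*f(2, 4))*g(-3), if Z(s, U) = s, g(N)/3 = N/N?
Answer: 135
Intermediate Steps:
g(N) = 3 (g(N) = 3*(N/N) = 3*1 = 3)
f(w, W) = 3 (f(w, W) = sqrt(5 - 1*(-4)) = sqrt(5 + 4) = sqrt(9) = 3)
(15*f(2, 4))*g(-3) = (15*3)*3 = 45*3 = 135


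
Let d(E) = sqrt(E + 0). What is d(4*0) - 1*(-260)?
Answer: 260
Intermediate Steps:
d(E) = sqrt(E)
d(4*0) - 1*(-260) = sqrt(4*0) - 1*(-260) = sqrt(0) + 260 = 0 + 260 = 260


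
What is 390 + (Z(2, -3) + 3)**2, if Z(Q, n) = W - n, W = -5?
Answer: 391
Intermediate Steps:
Z(Q, n) = -5 - n
390 + (Z(2, -3) + 3)**2 = 390 + ((-5 - 1*(-3)) + 3)**2 = 390 + ((-5 + 3) + 3)**2 = 390 + (-2 + 3)**2 = 390 + 1**2 = 390 + 1 = 391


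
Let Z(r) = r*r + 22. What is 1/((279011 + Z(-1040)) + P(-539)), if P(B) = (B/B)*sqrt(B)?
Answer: 1360633/1851322161228 - 7*I*sqrt(11)/1851322161228 ≈ 7.3495e-7 - 1.254e-11*I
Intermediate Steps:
Z(r) = 22 + r**2 (Z(r) = r**2 + 22 = 22 + r**2)
P(B) = sqrt(B) (P(B) = 1*sqrt(B) = sqrt(B))
1/((279011 + Z(-1040)) + P(-539)) = 1/((279011 + (22 + (-1040)**2)) + sqrt(-539)) = 1/((279011 + (22 + 1081600)) + 7*I*sqrt(11)) = 1/((279011 + 1081622) + 7*I*sqrt(11)) = 1/(1360633 + 7*I*sqrt(11))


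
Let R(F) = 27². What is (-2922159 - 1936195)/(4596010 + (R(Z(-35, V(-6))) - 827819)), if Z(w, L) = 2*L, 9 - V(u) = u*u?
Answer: -2429177/1884460 ≈ -1.2891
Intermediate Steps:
V(u) = 9 - u² (V(u) = 9 - u*u = 9 - u²)
R(F) = 729
(-2922159 - 1936195)/(4596010 + (R(Z(-35, V(-6))) - 827819)) = (-2922159 - 1936195)/(4596010 + (729 - 827819)) = -4858354/(4596010 - 827090) = -4858354/3768920 = -4858354*1/3768920 = -2429177/1884460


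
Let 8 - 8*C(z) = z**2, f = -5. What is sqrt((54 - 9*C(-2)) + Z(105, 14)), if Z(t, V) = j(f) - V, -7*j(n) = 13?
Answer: sqrt(6594)/14 ≈ 5.8002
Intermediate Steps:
j(n) = -13/7 (j(n) = -1/7*13 = -13/7)
C(z) = 1 - z**2/8
Z(t, V) = -13/7 - V
sqrt((54 - 9*C(-2)) + Z(105, 14)) = sqrt((54 - 9*(1 - 1/8*(-2)**2)) + (-13/7 - 1*14)) = sqrt((54 - 9*(1 - 1/8*4)) + (-13/7 - 14)) = sqrt((54 - 9*(1 - 1/2)) - 111/7) = sqrt((54 - 9*1/2) - 111/7) = sqrt((54 - 9/2) - 111/7) = sqrt(99/2 - 111/7) = sqrt(471/14) = sqrt(6594)/14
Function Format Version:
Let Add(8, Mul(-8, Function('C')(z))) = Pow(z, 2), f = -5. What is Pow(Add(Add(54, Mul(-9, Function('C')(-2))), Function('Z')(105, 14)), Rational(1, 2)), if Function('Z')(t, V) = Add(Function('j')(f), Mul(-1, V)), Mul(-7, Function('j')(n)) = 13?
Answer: Mul(Rational(1, 14), Pow(6594, Rational(1, 2))) ≈ 5.8002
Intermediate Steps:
Function('j')(n) = Rational(-13, 7) (Function('j')(n) = Mul(Rational(-1, 7), 13) = Rational(-13, 7))
Function('C')(z) = Add(1, Mul(Rational(-1, 8), Pow(z, 2)))
Function('Z')(t, V) = Add(Rational(-13, 7), Mul(-1, V))
Pow(Add(Add(54, Mul(-9, Function('C')(-2))), Function('Z')(105, 14)), Rational(1, 2)) = Pow(Add(Add(54, Mul(-9, Add(1, Mul(Rational(-1, 8), Pow(-2, 2))))), Add(Rational(-13, 7), Mul(-1, 14))), Rational(1, 2)) = Pow(Add(Add(54, Mul(-9, Add(1, Mul(Rational(-1, 8), 4)))), Add(Rational(-13, 7), -14)), Rational(1, 2)) = Pow(Add(Add(54, Mul(-9, Add(1, Rational(-1, 2)))), Rational(-111, 7)), Rational(1, 2)) = Pow(Add(Add(54, Mul(-9, Rational(1, 2))), Rational(-111, 7)), Rational(1, 2)) = Pow(Add(Add(54, Rational(-9, 2)), Rational(-111, 7)), Rational(1, 2)) = Pow(Add(Rational(99, 2), Rational(-111, 7)), Rational(1, 2)) = Pow(Rational(471, 14), Rational(1, 2)) = Mul(Rational(1, 14), Pow(6594, Rational(1, 2)))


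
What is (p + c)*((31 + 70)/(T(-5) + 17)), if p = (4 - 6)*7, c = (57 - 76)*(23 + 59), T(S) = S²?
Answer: -26462/7 ≈ -3780.3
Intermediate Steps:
c = -1558 (c = -19*82 = -1558)
p = -14 (p = -2*7 = -14)
(p + c)*((31 + 70)/(T(-5) + 17)) = (-14 - 1558)*((31 + 70)/((-5)² + 17)) = -158772/(25 + 17) = -158772/42 = -1572*101/42 = -26462/7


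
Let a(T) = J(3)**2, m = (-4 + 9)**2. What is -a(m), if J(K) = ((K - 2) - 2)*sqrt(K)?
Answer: -3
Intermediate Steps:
J(K) = sqrt(K)*(-4 + K) (J(K) = ((-2 + K) - 2)*sqrt(K) = (-4 + K)*sqrt(K) = sqrt(K)*(-4 + K))
m = 25 (m = 5**2 = 25)
a(T) = 3 (a(T) = (sqrt(3)*(-4 + 3))**2 = (sqrt(3)*(-1))**2 = (-sqrt(3))**2 = 3)
-a(m) = -1*3 = -3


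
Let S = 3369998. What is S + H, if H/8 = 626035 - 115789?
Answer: 7451966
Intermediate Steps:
H = 4081968 (H = 8*(626035 - 115789) = 8*510246 = 4081968)
S + H = 3369998 + 4081968 = 7451966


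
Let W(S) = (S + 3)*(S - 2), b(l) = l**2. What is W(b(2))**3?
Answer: 2744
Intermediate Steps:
W(S) = (-2 + S)*(3 + S) (W(S) = (3 + S)*(-2 + S) = (-2 + S)*(3 + S))
W(b(2))**3 = (-6 + 2**2 + (2**2)**2)**3 = (-6 + 4 + 4**2)**3 = (-6 + 4 + 16)**3 = 14**3 = 2744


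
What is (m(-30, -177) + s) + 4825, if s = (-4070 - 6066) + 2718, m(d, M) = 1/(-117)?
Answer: -303382/117 ≈ -2593.0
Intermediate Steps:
m(d, M) = -1/117
s = -7418 (s = -10136 + 2718 = -7418)
(m(-30, -177) + s) + 4825 = (-1/117 - 7418) + 4825 = -867907/117 + 4825 = -303382/117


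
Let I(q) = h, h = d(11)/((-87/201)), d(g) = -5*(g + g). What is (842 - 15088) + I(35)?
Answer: -405764/29 ≈ -13992.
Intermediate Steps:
d(g) = -10*g
h = 7370/29 (h = (-10*11)/((-87/201)) = -110/((-87*1/201)) = -110/(-29/67) = -110*(-67/29) = 7370/29 ≈ 254.14)
I(q) = 7370/29
(842 - 15088) + I(35) = (842 - 15088) + 7370/29 = -14246 + 7370/29 = -405764/29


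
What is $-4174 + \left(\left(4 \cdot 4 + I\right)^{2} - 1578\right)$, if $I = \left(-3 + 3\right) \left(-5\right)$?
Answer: $-5496$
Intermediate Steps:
$I = 0$ ($I = 0 \left(-5\right) = 0$)
$-4174 + \left(\left(4 \cdot 4 + I\right)^{2} - 1578\right) = -4174 + \left(\left(4 \cdot 4 + 0\right)^{2} - 1578\right) = -4174 - \left(1578 - \left(16 + 0\right)^{2}\right) = -4174 - \left(1578 - 16^{2}\right) = -4174 + \left(256 - 1578\right) = -4174 - 1322 = -5496$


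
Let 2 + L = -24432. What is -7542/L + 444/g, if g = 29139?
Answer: 38435839/118663721 ≈ 0.32391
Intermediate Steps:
L = -24434 (L = -2 - 24432 = -24434)
-7542/L + 444/g = -7542/(-24434) + 444/29139 = -7542*(-1/24434) + 444*(1/29139) = 3771/12217 + 148/9713 = 38435839/118663721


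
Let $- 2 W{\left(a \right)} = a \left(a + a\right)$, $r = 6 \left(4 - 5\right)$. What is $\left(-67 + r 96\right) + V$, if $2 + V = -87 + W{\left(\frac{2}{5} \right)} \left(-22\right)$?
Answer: $- \frac{18212}{25} \approx -728.48$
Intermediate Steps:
$r = -6$ ($r = 6 \left(-1\right) = -6$)
$W{\left(a \right)} = - a^{2}$ ($W{\left(a \right)} = - \frac{a \left(a + a\right)}{2} = - \frac{a 2 a}{2} = - \frac{2 a^{2}}{2} = - a^{2}$)
$V = - \frac{2137}{25}$ ($V = -2 - \left(87 - - \left(\frac{2}{5}\right)^{2} \left(-22\right)\right) = -2 - \left(87 - \left(-1\right) \frac{4}{25} \left(-22\right)\right) = -2 - \frac{2087}{25} = - \frac{2137}{25} \approx -85.48$)
$\left(-67 + r 96\right) + V = \left(-67 - 576\right) - \frac{2137}{25} = -643 - \frac{2137}{25} = - \frac{18212}{25}$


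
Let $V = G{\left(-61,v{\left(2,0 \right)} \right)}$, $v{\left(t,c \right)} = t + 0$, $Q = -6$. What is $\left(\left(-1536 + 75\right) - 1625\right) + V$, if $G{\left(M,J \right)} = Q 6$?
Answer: $-3122$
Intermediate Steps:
$v{\left(t,c \right)} = t$
$G{\left(M,J \right)} = -36$ ($G{\left(M,J \right)} = \left(-6\right) 6 = -36$)
$V = -36$
$\left(\left(-1536 + 75\right) - 1625\right) + V = \left(\left(-1536 + 75\right) - 1625\right) - 36 = \left(-1461 - 1625\right) - 36 = -3086 - 36 = -3122$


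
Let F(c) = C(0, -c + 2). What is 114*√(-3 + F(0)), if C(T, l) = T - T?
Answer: 114*I*√3 ≈ 197.45*I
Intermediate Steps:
C(T, l) = 0
F(c) = 0
114*√(-3 + F(0)) = 114*√(-3 + 0) = 114*√(-3) = 114*(I*√3) = 114*I*√3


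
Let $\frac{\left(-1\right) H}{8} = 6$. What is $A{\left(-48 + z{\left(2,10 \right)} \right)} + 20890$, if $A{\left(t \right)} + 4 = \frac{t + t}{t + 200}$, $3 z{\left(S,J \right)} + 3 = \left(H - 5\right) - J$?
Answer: $\frac{271504}{13} \approx 20885.0$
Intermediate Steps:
$H = -48$ ($H = \left(-8\right) 6 = -48$)
$z{\left(S,J \right)} = - \frac{56}{3} - \frac{J}{3}$ ($z{\left(S,J \right)} = -1 + \frac{\left(-48 - 5\right) - J}{3} = -1 + \frac{-53 - J}{3} = -1 - \left(\frac{53}{3} + \frac{J}{3}\right) = - \frac{56}{3} - \frac{J}{3}$)
$A{\left(t \right)} = -4 + \frac{2 t}{200 + t}$ ($A{\left(t \right)} = -4 + \frac{t + t}{t + 200} = -4 + \frac{2 t}{200 + t}$)
$A{\left(-48 + z{\left(2,10 \right)} \right)} + 20890 = \frac{2 \left(-400 - \left(-48 - 22\right)\right)}{200 - 70} + 20890 = \frac{2 \left(-400 - -70\right)}{200 - 70} + 20890 = \frac{2 \left(-400 + 70\right)}{130} + 20890 = 2 \cdot \frac{1}{130} \left(-330\right) + 20890 = - \frac{66}{13} + 20890 = \frac{271504}{13}$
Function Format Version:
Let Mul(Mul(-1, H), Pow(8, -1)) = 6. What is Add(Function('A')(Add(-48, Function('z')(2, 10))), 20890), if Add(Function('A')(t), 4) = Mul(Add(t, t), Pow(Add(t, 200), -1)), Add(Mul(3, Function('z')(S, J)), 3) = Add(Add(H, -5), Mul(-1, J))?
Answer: Rational(271504, 13) ≈ 20885.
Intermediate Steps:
H = -48 (H = Mul(-8, 6) = -48)
Function('z')(S, J) = Add(Rational(-56, 3), Mul(Rational(-1, 3), J)) (Function('z')(S, J) = Add(-1, Mul(Rational(1, 3), Add(Add(-48, -5), Mul(-1, J)))) = Add(-1, Mul(Rational(1, 3), Add(-53, Mul(-1, J)))) = Add(-1, Add(Rational(-53, 3), Mul(Rational(-1, 3), J))) = Add(Rational(-56, 3), Mul(Rational(-1, 3), J)))
Function('A')(t) = Add(-4, Mul(2, t, Pow(Add(200, t), -1))) (Function('A')(t) = Add(-4, Mul(Add(t, t), Pow(Add(t, 200), -1))) = Add(-4, Mul(Mul(2, t), Pow(Add(200, t), -1))) = Add(-4, Mul(2, t, Pow(Add(200, t), -1))))
Add(Function('A')(Add(-48, Function('z')(2, 10))), 20890) = Add(Mul(2, Pow(Add(200, Add(-48, Add(Rational(-56, 3), Mul(Rational(-1, 3), 10)))), -1), Add(-400, Mul(-1, Add(-48, Add(Rational(-56, 3), Mul(Rational(-1, 3), 10)))))), 20890) = Add(Mul(2, Pow(Add(200, Add(-48, Add(Rational(-56, 3), Rational(-10, 3)))), -1), Add(-400, Mul(-1, Add(-48, Add(Rational(-56, 3), Rational(-10, 3)))))), 20890) = Add(Mul(2, Pow(Add(200, Add(-48, -22)), -1), Add(-400, Mul(-1, Add(-48, -22)))), 20890) = Add(Mul(2, Pow(Add(200, -70), -1), Add(-400, Mul(-1, -70))), 20890) = Add(Mul(2, Pow(130, -1), Add(-400, 70)), 20890) = Add(Mul(2, Rational(1, 130), -330), 20890) = Add(Rational(-66, 13), 20890) = Rational(271504, 13)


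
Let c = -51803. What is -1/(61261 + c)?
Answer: -1/9458 ≈ -0.00010573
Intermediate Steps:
-1/(61261 + c) = -1/(61261 - 51803) = -1/9458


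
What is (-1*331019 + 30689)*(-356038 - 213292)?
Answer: 170986878900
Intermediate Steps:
(-1*331019 + 30689)*(-356038 - 213292) = (-331019 + 30689)*(-569330) = -300330*(-569330) = 170986878900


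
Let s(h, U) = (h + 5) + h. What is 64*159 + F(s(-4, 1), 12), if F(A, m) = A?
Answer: 10173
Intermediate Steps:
s(h, U) = 5 + 2*h (s(h, U) = (5 + h) + h = 5 + 2*h)
64*159 + F(s(-4, 1), 12) = 64*159 + (5 + 2*(-4)) = 10176 + (5 - 8) = 10176 - 3 = 10173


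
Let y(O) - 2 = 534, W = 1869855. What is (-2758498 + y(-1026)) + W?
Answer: -888107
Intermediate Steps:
y(O) = 536 (y(O) = 2 + 534 = 536)
(-2758498 + y(-1026)) + W = (-2758498 + 536) + 1869855 = -2757962 + 1869855 = -888107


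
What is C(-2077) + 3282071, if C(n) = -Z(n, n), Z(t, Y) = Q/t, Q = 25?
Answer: 6816861492/2077 ≈ 3.2821e+6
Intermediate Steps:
Z(t, Y) = 25/t
C(n) = -25/n
C(-2077) + 3282071 = -25/(-2077) + 3282071 = -25*(-1/2077) + 3282071 = 25/2077 + 3282071 = 6816861492/2077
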